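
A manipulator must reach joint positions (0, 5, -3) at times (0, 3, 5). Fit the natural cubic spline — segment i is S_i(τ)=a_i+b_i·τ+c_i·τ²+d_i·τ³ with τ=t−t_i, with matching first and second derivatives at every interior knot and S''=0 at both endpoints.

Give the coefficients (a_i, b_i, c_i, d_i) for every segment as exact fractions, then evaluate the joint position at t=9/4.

Δ: Δ0=5/3, Δ1=-4
row 1: diag=10, rhs=-34; c'=1/5, d'=-17/5
back: M1=-17/5
M: M0=0, M1=-17/5, M2=0
seg 0: a=0, c=M0/2=0, d=(M1−M0)/(6·3)=-17/90, b=Δ0−h0·(2M0+M1)/6=101/30
seg 1: a=5, c=M1/2=-17/10, d=(M2−M1)/(6·2)=17/60, b=Δ1−h1·(2M1+M2)/6=-26/15
t_q=9/4 → seg 0, τ=9/4; S=0+101/30·τ+0·τ²+-17/90·τ³=3471/640

  seg 0: a=0 b=101/30 c=0 d=-17/90
  seg 1: a=5 b=-26/15 c=-17/10 d=17/60
S(9/4) = 3471/640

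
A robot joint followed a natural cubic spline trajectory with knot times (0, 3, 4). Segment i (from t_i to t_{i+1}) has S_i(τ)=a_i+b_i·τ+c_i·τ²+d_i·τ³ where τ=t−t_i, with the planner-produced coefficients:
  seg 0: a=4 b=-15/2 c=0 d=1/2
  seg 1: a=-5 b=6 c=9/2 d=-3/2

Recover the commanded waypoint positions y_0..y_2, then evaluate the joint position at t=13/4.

y_0 = S_0(0) = a_0 = 4
y_1 = S_1(0) = a_1 = -5
y_2 = S_1(1) = 4
t_q=13/4 is in segment 1 (τ=1/4); S_1(τ)=-415/128

y_0=4 y_1=-5 y_2=4
S(13/4) = -415/128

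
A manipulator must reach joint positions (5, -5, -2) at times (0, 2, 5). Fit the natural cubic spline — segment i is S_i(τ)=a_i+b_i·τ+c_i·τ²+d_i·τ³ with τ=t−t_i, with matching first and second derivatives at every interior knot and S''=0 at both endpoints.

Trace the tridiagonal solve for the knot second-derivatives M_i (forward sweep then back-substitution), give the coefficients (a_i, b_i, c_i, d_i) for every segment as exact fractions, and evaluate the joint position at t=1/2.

Δ: Δ0=-5, Δ1=1
row 1: diag=10, rhs=36; c'=3/10, d'=18/5
back: M1=18/5
M: M0=0, M1=18/5, M2=0
seg 0: a=5, c=M0/2=0, d=(M1−M0)/(6·2)=3/10, b=Δ0−h0·(2M0+M1)/6=-31/5
seg 1: a=-5, c=M1/2=9/5, d=(M2−M1)/(6·3)=-1/5, b=Δ1−h1·(2M1+M2)/6=-13/5
t_q=1/2 → seg 0, τ=1/2; S=5+-31/5·τ+0·τ²+3/10·τ³=31/16

  seg 0: a=5 b=-31/5 c=0 d=3/10
  seg 1: a=-5 b=-13/5 c=9/5 d=-1/5
S(1/2) = 31/16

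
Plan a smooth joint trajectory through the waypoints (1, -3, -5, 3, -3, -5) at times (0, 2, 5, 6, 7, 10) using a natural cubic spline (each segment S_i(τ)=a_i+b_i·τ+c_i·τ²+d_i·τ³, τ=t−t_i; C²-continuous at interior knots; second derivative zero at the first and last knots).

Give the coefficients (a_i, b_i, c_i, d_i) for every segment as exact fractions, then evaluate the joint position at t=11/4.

Δ: Δ0=-2, Δ1=-2/3, Δ2=8, Δ3=-6, Δ4=-2/3
row 1: diag=10, rhs=8; c'=3/10, d'=4/5
row 2: denom=8−3·3/10=71/10; d'=(52−3·4/5)/(71/10)=496/71
row 3: denom=4−1·10/71=274/71; d'=(-84−1·496/71)/(274/71)=-3230/137
row 4: denom=8−1·71/274=2121/274; d'=(32−1·-3230/137)/(2121/274)=5076/707
back: M4=5076/707
back: M3=-3230/137−71/274·5076/707=-17984/707
back: M2=496/71−10/71·-17984/707=7472/707
back: M1=4/5−3/10·7472/707=-1676/707
M: M0=0, M1=-1676/707, M2=7472/707, M3=-17984/707, M4=5076/707, M5=0
seg 0: a=1, c=M0/2=0, d=(M1−M0)/(6·2)=-419/2121, b=Δ0−h0·(2M0+M1)/6=-2566/2121
seg 1: a=-3, c=M1/2=-838/707, d=(M2−M1)/(6·3)=4574/6363, b=Δ1−h1·(2M1+M2)/6=-7594/2121
seg 2: a=-5, c=M2/2=3736/707, d=(M3−M2)/(6·1)=-12728/2121, b=Δ2−h2·(2M2+M3)/6=18488/2121
seg 3: a=3, c=M3/2=-8992/707, d=(M4−M3)/(6·1)=11530/2121, b=Δ3−h3·(2M3+M4)/6=2720/2121
seg 4: a=-3, c=M4/2=2538/707, d=(M5−M4)/(6·3)=-282/707, b=Δ4−h4·(2M4+M5)/6=-16642/2121
t_q=11/4 → seg 1, τ=3/4; S=-3+-7594/2121·τ+-838/707·τ²+4574/6363·τ³=-136847/22624

  seg 0: a=1 b=-2566/2121 c=0 d=-419/2121
  seg 1: a=-3 b=-7594/2121 c=-838/707 d=4574/6363
  seg 2: a=-5 b=18488/2121 c=3736/707 d=-12728/2121
  seg 3: a=3 b=2720/2121 c=-8992/707 d=11530/2121
  seg 4: a=-3 b=-16642/2121 c=2538/707 d=-282/707
S(11/4) = -136847/22624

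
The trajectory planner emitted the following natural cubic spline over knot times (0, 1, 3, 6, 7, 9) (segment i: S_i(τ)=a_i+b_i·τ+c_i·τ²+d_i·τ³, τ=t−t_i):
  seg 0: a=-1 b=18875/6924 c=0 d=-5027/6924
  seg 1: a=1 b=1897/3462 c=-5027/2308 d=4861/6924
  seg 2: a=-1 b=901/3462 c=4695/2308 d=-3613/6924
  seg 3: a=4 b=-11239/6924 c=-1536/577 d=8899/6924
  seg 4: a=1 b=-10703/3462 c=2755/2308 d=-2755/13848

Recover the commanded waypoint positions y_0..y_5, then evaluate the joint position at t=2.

y_0=-1 y_1=1 y_2=-1 y_3=4 y_4=1 y_5=-2
S(2) = 83/1154

y_0 = S_0(0) = a_0 = -1
y_1 = S_1(0) = a_1 = 1
y_2 = S_2(0) = a_2 = -1
y_3 = S_3(0) = a_3 = 4
y_4 = S_4(0) = a_4 = 1
y_5 = S_4(2) = -2
t_q=2 is in segment 1 (τ=1); S_1(τ)=83/1154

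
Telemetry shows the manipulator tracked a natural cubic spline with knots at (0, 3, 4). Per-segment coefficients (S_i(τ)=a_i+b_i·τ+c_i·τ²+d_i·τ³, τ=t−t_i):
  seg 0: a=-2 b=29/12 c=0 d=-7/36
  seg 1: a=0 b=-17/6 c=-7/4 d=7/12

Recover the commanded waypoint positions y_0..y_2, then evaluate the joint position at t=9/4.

y_0=-2 y_1=0 y_2=-4
S(9/4) = 313/256

y_0 = S_0(0) = a_0 = -2
y_1 = S_1(0) = a_1 = 0
y_2 = S_1(1) = -4
t_q=9/4 is in segment 0 (τ=9/4); S_0(τ)=313/256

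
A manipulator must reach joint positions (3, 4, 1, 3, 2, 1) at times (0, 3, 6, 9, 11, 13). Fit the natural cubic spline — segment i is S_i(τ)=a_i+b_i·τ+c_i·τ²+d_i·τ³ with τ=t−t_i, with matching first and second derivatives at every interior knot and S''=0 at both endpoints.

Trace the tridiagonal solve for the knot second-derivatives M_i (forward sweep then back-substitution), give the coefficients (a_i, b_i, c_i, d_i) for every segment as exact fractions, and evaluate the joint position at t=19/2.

Δ: Δ0=1/3, Δ1=-1, Δ2=2/3, Δ3=-1/2, Δ4=-1/2
row 1: diag=12, rhs=-8; c'=1/4, d'=-2/3
row 2: denom=12−3·1/4=45/4; d'=(10−3·-2/3)/(45/4)=16/15
row 3: denom=10−3·4/15=46/5; d'=(-7−3·16/15)/(46/5)=-51/46
row 4: denom=8−2·5/23=174/23; d'=(0−2·-51/46)/(174/23)=17/58
back: M4=17/58
back: M3=-51/46−5/23·17/58=-34/29
back: M2=16/15−4/15·-34/29=40/29
back: M1=-2/3−1/4·40/29=-88/87
M: M0=0, M1=-88/87, M2=40/29, M3=-34/29, M4=17/58, M5=0
seg 0: a=3, c=M0/2=0, d=(M1−M0)/(6·3)=-44/783, b=Δ0−h0·(2M0+M1)/6=73/87
seg 1: a=4, c=M1/2=-44/87, d=(M2−M1)/(6·3)=104/783, b=Δ1−h1·(2M1+M2)/6=-59/87
seg 2: a=1, c=M2/2=20/29, d=(M3−M2)/(6·3)=-37/261, b=Δ2−h2·(2M2+M3)/6=-11/87
seg 3: a=3, c=M3/2=-17/29, d=(M4−M3)/(6·2)=85/696, b=Δ3−h3·(2M3+M4)/6=16/87
seg 4: a=2, c=M4/2=17/116, d=(M5−M4)/(6·2)=-17/696, b=Δ4−h4·(2M4+M5)/6=-121/174
t_q=19/2 → seg 3, τ=1/2; S=3+16/87·τ+-17/29·τ²+85/696·τ³=5495/1856

  seg 0: a=3 b=73/87 c=0 d=-44/783
  seg 1: a=4 b=-59/87 c=-44/87 d=104/783
  seg 2: a=1 b=-11/87 c=20/29 d=-37/261
  seg 3: a=3 b=16/87 c=-17/29 d=85/696
  seg 4: a=2 b=-121/174 c=17/116 d=-17/696
S(19/2) = 5495/1856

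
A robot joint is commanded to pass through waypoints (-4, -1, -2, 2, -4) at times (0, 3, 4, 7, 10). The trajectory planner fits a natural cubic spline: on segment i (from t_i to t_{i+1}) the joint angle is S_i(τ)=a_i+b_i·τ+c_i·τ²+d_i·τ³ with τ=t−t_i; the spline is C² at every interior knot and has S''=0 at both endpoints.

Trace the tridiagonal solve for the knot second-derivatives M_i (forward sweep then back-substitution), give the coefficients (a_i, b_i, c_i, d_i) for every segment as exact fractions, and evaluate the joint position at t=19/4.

Δ: Δ0=1, Δ1=-1, Δ2=4/3, Δ3=-2
row 1: diag=8, rhs=-12; c'=1/8, d'=-3/2
row 2: denom=8−1·1/8=63/8; d'=(14−1·-3/2)/(63/8)=124/63
row 3: denom=12−3·8/21=76/7; d'=(-20−3·124/63)/(76/7)=-136/57
back: M3=-136/57
back: M2=124/63−8/21·-136/57=164/57
back: M1=-3/2−1/8·164/57=-106/57
M: M0=0, M1=-106/57, M2=164/57, M3=-136/57, M4=0
seg 0: a=-4, c=M0/2=0, d=(M1−M0)/(6·3)=-53/513, b=Δ0−h0·(2M0+M1)/6=110/57
seg 1: a=-1, c=M1/2=-53/57, d=(M2−M1)/(6·1)=15/19, b=Δ1−h1·(2M1+M2)/6=-49/57
seg 2: a=-2, c=M2/2=82/57, d=(M3−M2)/(6·3)=-50/171, b=Δ2−h2·(2M2+M3)/6=-20/57
seg 3: a=2, c=M3/2=-68/57, d=(M4−M3)/(6·3)=68/513, b=Δ3−h3·(2M3+M4)/6=22/57
t_q=19/4 → seg 2, τ=3/4; S=-2+-20/57·τ+82/57·τ²+-50/171·τ³=-959/608

  seg 0: a=-4 b=110/57 c=0 d=-53/513
  seg 1: a=-1 b=-49/57 c=-53/57 d=15/19
  seg 2: a=-2 b=-20/57 c=82/57 d=-50/171
  seg 3: a=2 b=22/57 c=-68/57 d=68/513
S(19/4) = -959/608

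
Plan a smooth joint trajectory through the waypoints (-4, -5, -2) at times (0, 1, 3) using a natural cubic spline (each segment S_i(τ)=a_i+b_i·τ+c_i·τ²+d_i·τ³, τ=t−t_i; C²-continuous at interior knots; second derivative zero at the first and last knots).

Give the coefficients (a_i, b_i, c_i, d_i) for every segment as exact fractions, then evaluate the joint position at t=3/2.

  seg 0: a=-4 b=-17/12 c=0 d=5/12
  seg 1: a=-5 b=-1/6 c=5/4 d=-5/24
S(3/2) = -307/64

Δ: Δ0=-1, Δ1=3/2
row 1: diag=6, rhs=15; c'=1/3, d'=5/2
back: M1=5/2
M: M0=0, M1=5/2, M2=0
seg 0: a=-4, c=M0/2=0, d=(M1−M0)/(6·1)=5/12, b=Δ0−h0·(2M0+M1)/6=-17/12
seg 1: a=-5, c=M1/2=5/4, d=(M2−M1)/(6·2)=-5/24, b=Δ1−h1·(2M1+M2)/6=-1/6
t_q=3/2 → seg 1, τ=1/2; S=-5+-1/6·τ+5/4·τ²+-5/24·τ³=-307/64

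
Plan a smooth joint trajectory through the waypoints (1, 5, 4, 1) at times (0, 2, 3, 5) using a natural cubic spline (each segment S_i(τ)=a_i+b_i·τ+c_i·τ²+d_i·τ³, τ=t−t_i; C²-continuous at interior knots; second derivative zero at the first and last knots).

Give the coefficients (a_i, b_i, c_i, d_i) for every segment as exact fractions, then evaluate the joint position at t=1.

Δ: Δ0=2, Δ1=-1, Δ2=-3/2
row 1: diag=6, rhs=-18; c'=1/6, d'=-3
row 2: denom=6−1·1/6=35/6; d'=(-3−1·-3)/(35/6)=0
back: M2=0
back: M1=-3−1/6·0=-3
M: M0=0, M1=-3, M2=0, M3=0
seg 0: a=1, c=M0/2=0, d=(M1−M0)/(6·2)=-1/4, b=Δ0−h0·(2M0+M1)/6=3
seg 1: a=5, c=M1/2=-3/2, d=(M2−M1)/(6·1)=1/2, b=Δ1−h1·(2M1+M2)/6=0
seg 2: a=4, c=M2/2=0, d=(M3−M2)/(6·2)=0, b=Δ2−h2·(2M2+M3)/6=-3/2
t_q=1 → seg 0, τ=1; S=1+3·τ+0·τ²+-1/4·τ³=15/4

  seg 0: a=1 b=3 c=0 d=-1/4
  seg 1: a=5 b=0 c=-3/2 d=1/2
  seg 2: a=4 b=-3/2 c=0 d=0
S(1) = 15/4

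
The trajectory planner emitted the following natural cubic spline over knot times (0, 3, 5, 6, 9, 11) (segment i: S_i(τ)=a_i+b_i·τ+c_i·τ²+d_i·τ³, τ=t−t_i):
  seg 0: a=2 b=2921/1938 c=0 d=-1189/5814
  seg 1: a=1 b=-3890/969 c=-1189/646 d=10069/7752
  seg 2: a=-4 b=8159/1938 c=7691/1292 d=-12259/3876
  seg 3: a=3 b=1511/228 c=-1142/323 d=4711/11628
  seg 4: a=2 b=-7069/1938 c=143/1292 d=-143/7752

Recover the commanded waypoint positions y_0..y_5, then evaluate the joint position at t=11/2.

y_0 = S_0(0) = a_0 = 2
y_1 = S_1(0) = a_1 = 1
y_2 = S_2(0) = a_2 = -4
y_3 = S_3(0) = a_3 = 3
y_4 = S_4(0) = a_4 = 2
y_5 = S_4(2) = -5
t_q=11/2 is in segment 2 (τ=1/2); S_2(τ)=-8291/10336

y_0=2 y_1=1 y_2=-4 y_3=3 y_4=2 y_5=-5
S(11/2) = -8291/10336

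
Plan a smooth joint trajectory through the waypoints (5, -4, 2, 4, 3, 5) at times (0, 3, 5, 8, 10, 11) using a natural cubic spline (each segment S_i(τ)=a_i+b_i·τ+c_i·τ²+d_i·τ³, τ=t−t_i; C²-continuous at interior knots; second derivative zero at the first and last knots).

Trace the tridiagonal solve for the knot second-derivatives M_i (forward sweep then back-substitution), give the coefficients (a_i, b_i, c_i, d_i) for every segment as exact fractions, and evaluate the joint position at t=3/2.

  seg 0: a=5 b=-6046/1209 c=0 d=2419/10881
  seg 1: a=-4 b=1211/1209 c=2419/1209 d=-1211/2418
  seg 2: a=2 b=1207/403 c=-1214/1209 d=827/10881
  seg 3: a=4 b=-394/403 c=-129/403 d=901/3224
  seg 4: a=3 b=883/806 c=2187/1612 d=-729/1612
S(3/2) = -5645/3224

Δ: Δ0=-3, Δ1=3, Δ2=2/3, Δ3=-1/2, Δ4=2
row 1: diag=10, rhs=36; c'=1/5, d'=18/5
row 2: denom=10−2·1/5=48/5; d'=(-14−2·18/5)/(48/5)=-53/24
row 3: denom=10−3·5/16=145/16; d'=(-7−3·-53/24)/(145/16)=-6/145
row 4: denom=6−2·32/145=806/145; d'=(15−2·-6/145)/(806/145)=2187/806
back: M4=2187/806
back: M3=-6/145−32/145·2187/806=-258/403
back: M2=-53/24−5/16·-258/403=-2428/1209
back: M1=18/5−1/5·-2428/1209=4838/1209
M: M0=0, M1=4838/1209, M2=-2428/1209, M3=-258/403, M4=2187/806, M5=0
seg 0: a=5, c=M0/2=0, d=(M1−M0)/(6·3)=2419/10881, b=Δ0−h0·(2M0+M1)/6=-6046/1209
seg 1: a=-4, c=M1/2=2419/1209, d=(M2−M1)/(6·2)=-1211/2418, b=Δ1−h1·(2M1+M2)/6=1211/1209
seg 2: a=2, c=M2/2=-1214/1209, d=(M3−M2)/(6·3)=827/10881, b=Δ2−h2·(2M2+M3)/6=1207/403
seg 3: a=4, c=M3/2=-129/403, d=(M4−M3)/(6·2)=901/3224, b=Δ3−h3·(2M3+M4)/6=-394/403
seg 4: a=3, c=M4/2=2187/1612, d=(M5−M4)/(6·1)=-729/1612, b=Δ4−h4·(2M4+M5)/6=883/806
t_q=3/2 → seg 0, τ=3/2; S=5+-6046/1209·τ+0·τ²+2419/10881·τ³=-5645/3224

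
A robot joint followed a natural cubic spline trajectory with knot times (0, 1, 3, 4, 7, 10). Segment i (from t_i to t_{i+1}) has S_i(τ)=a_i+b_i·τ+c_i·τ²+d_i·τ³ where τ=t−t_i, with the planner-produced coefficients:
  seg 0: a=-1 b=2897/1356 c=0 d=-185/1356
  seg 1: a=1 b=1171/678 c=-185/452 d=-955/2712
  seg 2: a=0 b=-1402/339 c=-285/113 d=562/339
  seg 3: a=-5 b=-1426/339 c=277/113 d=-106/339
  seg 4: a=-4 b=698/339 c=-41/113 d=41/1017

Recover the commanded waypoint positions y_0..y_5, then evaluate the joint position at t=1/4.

y_0 = S_0(0) = a_0 = -1
y_1 = S_1(0) = a_1 = 1
y_2 = S_2(0) = a_2 = 0
y_3 = S_3(0) = a_3 = -5
y_4 = S_4(0) = a_4 = -4
y_5 = S_4(3) = 0
t_q=1/4 is in segment 0 (τ=1/4); S_0(τ)=-13539/28928

y_0=-1 y_1=1 y_2=0 y_3=-5 y_4=-4 y_5=0
S(1/4) = -13539/28928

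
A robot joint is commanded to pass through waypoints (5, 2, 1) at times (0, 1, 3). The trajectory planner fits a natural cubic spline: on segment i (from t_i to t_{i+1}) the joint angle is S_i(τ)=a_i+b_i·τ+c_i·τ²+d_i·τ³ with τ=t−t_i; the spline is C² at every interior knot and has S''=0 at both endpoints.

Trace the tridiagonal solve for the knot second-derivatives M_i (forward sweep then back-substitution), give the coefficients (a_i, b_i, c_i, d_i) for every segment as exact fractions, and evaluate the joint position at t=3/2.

Δ: Δ0=-3, Δ1=-1/2
row 1: diag=6, rhs=15; c'=1/3, d'=5/2
back: M1=5/2
M: M0=0, M1=5/2, M2=0
seg 0: a=5, c=M0/2=0, d=(M1−M0)/(6·1)=5/12, b=Δ0−h0·(2M0+M1)/6=-41/12
seg 1: a=2, c=M1/2=5/4, d=(M2−M1)/(6·2)=-5/24, b=Δ1−h1·(2M1+M2)/6=-13/6
t_q=3/2 → seg 1, τ=1/2; S=2+-13/6·τ+5/4·τ²+-5/24·τ³=77/64

  seg 0: a=5 b=-41/12 c=0 d=5/12
  seg 1: a=2 b=-13/6 c=5/4 d=-5/24
S(3/2) = 77/64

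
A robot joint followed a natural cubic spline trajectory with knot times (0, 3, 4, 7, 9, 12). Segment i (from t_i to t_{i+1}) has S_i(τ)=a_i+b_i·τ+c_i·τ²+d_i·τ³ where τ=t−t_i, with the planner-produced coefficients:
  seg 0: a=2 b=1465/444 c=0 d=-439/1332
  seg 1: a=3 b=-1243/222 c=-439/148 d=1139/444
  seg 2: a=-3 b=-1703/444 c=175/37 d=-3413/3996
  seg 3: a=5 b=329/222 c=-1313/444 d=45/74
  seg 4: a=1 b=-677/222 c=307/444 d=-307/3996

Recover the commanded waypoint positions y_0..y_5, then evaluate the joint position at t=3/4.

y_0 = S_0(0) = a_0 = 2
y_1 = S_1(0) = a_1 = 3
y_2 = S_2(0) = a_2 = -3
y_3 = S_3(0) = a_3 = 5
y_4 = S_4(0) = a_4 = 1
y_5 = S_4(3) = -4
t_q=3/4 is in segment 0 (τ=3/4); S_0(τ)=41067/9472

y_0=2 y_1=3 y_2=-3 y_3=5 y_4=1 y_5=-4
S(3/4) = 41067/9472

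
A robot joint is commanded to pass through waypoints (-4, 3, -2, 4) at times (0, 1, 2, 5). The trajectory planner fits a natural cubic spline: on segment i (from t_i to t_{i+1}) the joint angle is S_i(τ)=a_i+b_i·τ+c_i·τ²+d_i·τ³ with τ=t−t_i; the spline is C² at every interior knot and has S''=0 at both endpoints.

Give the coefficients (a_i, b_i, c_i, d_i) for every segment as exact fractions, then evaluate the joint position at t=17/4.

  seg 0: a=-4 b=320/31 c=0 d=-103/31
  seg 1: a=3 b=11/31 c=-309/31 d=143/31
  seg 2: a=-2 b=-178/31 c=120/31 d=-40/93
S(17/4) = -55/248

Δ: Δ0=7, Δ1=-5, Δ2=2
row 1: diag=4, rhs=-72; c'=1/4, d'=-18
row 2: denom=8−1·1/4=31/4; d'=(42−1·-18)/(31/4)=240/31
back: M2=240/31
back: M1=-18−1/4·240/31=-618/31
M: M0=0, M1=-618/31, M2=240/31, M3=0
seg 0: a=-4, c=M0/2=0, d=(M1−M0)/(6·1)=-103/31, b=Δ0−h0·(2M0+M1)/6=320/31
seg 1: a=3, c=M1/2=-309/31, d=(M2−M1)/(6·1)=143/31, b=Δ1−h1·(2M1+M2)/6=11/31
seg 2: a=-2, c=M2/2=120/31, d=(M3−M2)/(6·3)=-40/93, b=Δ2−h2·(2M2+M3)/6=-178/31
t_q=17/4 → seg 2, τ=9/4; S=-2+-178/31·τ+120/31·τ²+-40/93·τ³=-55/248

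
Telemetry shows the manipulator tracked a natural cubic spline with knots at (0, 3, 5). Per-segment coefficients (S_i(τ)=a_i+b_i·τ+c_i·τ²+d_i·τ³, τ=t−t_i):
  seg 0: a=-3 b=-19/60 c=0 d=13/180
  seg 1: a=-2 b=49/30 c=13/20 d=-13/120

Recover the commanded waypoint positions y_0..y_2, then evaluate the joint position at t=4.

y_0 = S_0(0) = a_0 = -3
y_1 = S_1(0) = a_1 = -2
y_2 = S_1(2) = 3
t_q=4 is in segment 1 (τ=1); S_1(τ)=7/40

y_0=-3 y_1=-2 y_2=3
S(4) = 7/40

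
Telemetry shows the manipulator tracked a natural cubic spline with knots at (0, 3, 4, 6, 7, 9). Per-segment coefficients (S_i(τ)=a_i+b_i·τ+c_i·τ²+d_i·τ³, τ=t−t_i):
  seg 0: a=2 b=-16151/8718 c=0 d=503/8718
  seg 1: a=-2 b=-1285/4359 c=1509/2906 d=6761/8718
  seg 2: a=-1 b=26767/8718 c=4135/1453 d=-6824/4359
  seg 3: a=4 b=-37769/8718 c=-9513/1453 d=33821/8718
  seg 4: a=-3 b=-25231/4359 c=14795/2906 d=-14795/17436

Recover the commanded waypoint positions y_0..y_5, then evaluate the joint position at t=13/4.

y_0 = S_0(0) = a_0 = 2
y_1 = S_1(0) = a_1 = -2
y_2 = S_2(0) = a_2 = -1
y_3 = S_3(0) = a_3 = 4
y_4 = S_4(0) = a_4 = -3
y_5 = S_4(2) = -1
t_q=13/4 is in segment 1 (τ=1/4); S_1(τ)=-377385/185984

y_0=2 y_1=-2 y_2=-1 y_3=4 y_4=-3 y_5=-1
S(13/4) = -377385/185984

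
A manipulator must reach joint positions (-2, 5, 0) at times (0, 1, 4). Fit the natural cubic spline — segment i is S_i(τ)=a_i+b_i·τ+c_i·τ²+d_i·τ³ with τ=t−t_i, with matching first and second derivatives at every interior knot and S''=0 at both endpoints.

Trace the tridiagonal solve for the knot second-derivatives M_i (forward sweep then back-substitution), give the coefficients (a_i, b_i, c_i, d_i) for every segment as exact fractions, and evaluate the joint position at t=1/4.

Δ: Δ0=7, Δ1=-5/3
row 1: diag=8, rhs=-52; c'=3/8, d'=-13/2
back: M1=-13/2
M: M0=0, M1=-13/2, M2=0
seg 0: a=-2, c=M0/2=0, d=(M1−M0)/(6·1)=-13/12, b=Δ0−h0·(2M0+M1)/6=97/12
seg 1: a=5, c=M1/2=-13/4, d=(M2−M1)/(6·3)=13/36, b=Δ1−h1·(2M1+M2)/6=29/6
t_q=1/4 → seg 0, τ=1/4; S=-2+97/12·τ+0·τ²+-13/12·τ³=1/256

  seg 0: a=-2 b=97/12 c=0 d=-13/12
  seg 1: a=5 b=29/6 c=-13/4 d=13/36
S(1/4) = 1/256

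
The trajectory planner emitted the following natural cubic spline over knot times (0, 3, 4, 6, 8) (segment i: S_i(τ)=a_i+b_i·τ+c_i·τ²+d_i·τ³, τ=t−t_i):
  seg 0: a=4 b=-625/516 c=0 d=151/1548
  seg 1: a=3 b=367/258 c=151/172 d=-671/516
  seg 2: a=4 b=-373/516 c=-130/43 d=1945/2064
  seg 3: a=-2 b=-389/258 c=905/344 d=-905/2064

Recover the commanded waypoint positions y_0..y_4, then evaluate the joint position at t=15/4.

y_0=4 y_1=3 y_2=4 y_3=-2 y_4=2
S(15/4) = 44165/11008

y_0 = S_0(0) = a_0 = 4
y_1 = S_1(0) = a_1 = 3
y_2 = S_2(0) = a_2 = 4
y_3 = S_3(0) = a_3 = -2
y_4 = S_3(2) = 2
t_q=15/4 is in segment 1 (τ=3/4); S_1(τ)=44165/11008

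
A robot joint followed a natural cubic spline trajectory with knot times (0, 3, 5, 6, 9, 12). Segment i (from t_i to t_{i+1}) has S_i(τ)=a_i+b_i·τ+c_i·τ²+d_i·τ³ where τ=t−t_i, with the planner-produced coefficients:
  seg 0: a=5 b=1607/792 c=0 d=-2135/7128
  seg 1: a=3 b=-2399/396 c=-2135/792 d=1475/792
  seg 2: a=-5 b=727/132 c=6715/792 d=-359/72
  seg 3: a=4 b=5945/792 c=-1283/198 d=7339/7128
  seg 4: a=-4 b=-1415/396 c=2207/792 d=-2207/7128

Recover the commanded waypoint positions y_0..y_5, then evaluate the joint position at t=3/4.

y_0 = S_0(0) = a_0 = 5
y_1 = S_1(0) = a_1 = 3
y_2 = S_2(0) = a_2 = -5
y_3 = S_3(0) = a_3 = 4
y_4 = S_4(0) = a_4 = -4
y_5 = S_4(3) = 2
t_q=3/4 is in segment 0 (τ=3/4); S_0(τ)=36019/5632

y_0=5 y_1=3 y_2=-5 y_3=4 y_4=-4 y_5=2
S(3/4) = 36019/5632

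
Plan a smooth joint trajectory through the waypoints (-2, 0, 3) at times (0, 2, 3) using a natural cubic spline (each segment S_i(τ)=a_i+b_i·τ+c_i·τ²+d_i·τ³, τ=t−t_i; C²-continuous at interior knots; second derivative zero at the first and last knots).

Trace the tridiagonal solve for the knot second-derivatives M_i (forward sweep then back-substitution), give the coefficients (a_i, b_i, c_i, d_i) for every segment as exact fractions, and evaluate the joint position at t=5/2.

Δ: Δ0=1, Δ1=3
row 1: diag=6, rhs=12; c'=1/6, d'=2
back: M1=2
M: M0=0, M1=2, M2=0
seg 0: a=-2, c=M0/2=0, d=(M1−M0)/(6·2)=1/6, b=Δ0−h0·(2M0+M1)/6=1/3
seg 1: a=0, c=M1/2=1, d=(M2−M1)/(6·1)=-1/3, b=Δ1−h1·(2M1+M2)/6=7/3
t_q=5/2 → seg 1, τ=1/2; S=0+7/3·τ+1·τ²+-1/3·τ³=11/8

  seg 0: a=-2 b=1/3 c=0 d=1/6
  seg 1: a=0 b=7/3 c=1 d=-1/3
S(5/2) = 11/8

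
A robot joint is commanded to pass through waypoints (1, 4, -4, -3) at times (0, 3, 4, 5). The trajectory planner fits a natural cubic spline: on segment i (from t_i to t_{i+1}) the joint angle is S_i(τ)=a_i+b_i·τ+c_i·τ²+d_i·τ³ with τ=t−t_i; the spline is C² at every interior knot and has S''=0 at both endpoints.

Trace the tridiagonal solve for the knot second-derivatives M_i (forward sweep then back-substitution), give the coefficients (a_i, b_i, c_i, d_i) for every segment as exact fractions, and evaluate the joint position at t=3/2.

  seg 0: a=1 b=166/31 c=0 d=-15/31
  seg 1: a=4 b=-239/31 c=-135/31 d=126/31
  seg 2: a=-4 b=-131/31 c=243/31 d=-81/31
S(3/2) = 1835/248

Δ: Δ0=1, Δ1=-8, Δ2=1
row 1: diag=8, rhs=-54; c'=1/8, d'=-27/4
row 2: denom=4−1·1/8=31/8; d'=(54−1·-27/4)/(31/8)=486/31
back: M2=486/31
back: M1=-27/4−1/8·486/31=-270/31
M: M0=0, M1=-270/31, M2=486/31, M3=0
seg 0: a=1, c=M0/2=0, d=(M1−M0)/(6·3)=-15/31, b=Δ0−h0·(2M0+M1)/6=166/31
seg 1: a=4, c=M1/2=-135/31, d=(M2−M1)/(6·1)=126/31, b=Δ1−h1·(2M1+M2)/6=-239/31
seg 2: a=-4, c=M2/2=243/31, d=(M3−M2)/(6·1)=-81/31, b=Δ2−h2·(2M2+M3)/6=-131/31
t_q=3/2 → seg 0, τ=3/2; S=1+166/31·τ+0·τ²+-15/31·τ³=1835/248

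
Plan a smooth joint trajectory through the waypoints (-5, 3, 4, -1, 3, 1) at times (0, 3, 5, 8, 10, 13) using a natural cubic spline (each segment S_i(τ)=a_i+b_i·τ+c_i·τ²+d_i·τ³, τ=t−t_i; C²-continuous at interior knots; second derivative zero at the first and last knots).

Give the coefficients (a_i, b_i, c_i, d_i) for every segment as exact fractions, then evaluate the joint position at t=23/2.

  seg 0: a=-5 b=8609/2772 c=0 d=-1217/24948
  seg 1: a=3 b=2479/1386 c=-1217/2772 d=-569/5544
  seg 2: a=4 b=-277/231 c=-731/693 d=89/297
  seg 3: a=-1 b=130/231 c=1138/693 d=-320/693
  seg 4: a=3 b=1102/693 c=-782/693 d=782/6237
S(23/2) = 1007/308

Δ: Δ0=8/3, Δ1=1/2, Δ2=-5/3, Δ3=2, Δ4=-2/3
row 1: diag=10, rhs=-13; c'=1/5, d'=-13/10
row 2: denom=10−2·1/5=48/5; d'=(-13−2·-13/10)/(48/5)=-13/12
row 3: denom=10−3·5/16=145/16; d'=(22−3·-13/12)/(145/16)=404/145
row 4: denom=10−2·32/145=1386/145; d'=(-16−2·404/145)/(1386/145)=-1564/693
back: M4=-1564/693
back: M3=404/145−32/145·-1564/693=2276/693
back: M2=-13/12−5/16·2276/693=-1462/693
back: M1=-13/10−1/5·-1462/693=-1217/1386
M: M0=0, M1=-1217/1386, M2=-1462/693, M3=2276/693, M4=-1564/693, M5=0
seg 0: a=-5, c=M0/2=0, d=(M1−M0)/(6·3)=-1217/24948, b=Δ0−h0·(2M0+M1)/6=8609/2772
seg 1: a=3, c=M1/2=-1217/2772, d=(M2−M1)/(6·2)=-569/5544, b=Δ1−h1·(2M1+M2)/6=2479/1386
seg 2: a=4, c=M2/2=-731/693, d=(M3−M2)/(6·3)=89/297, b=Δ2−h2·(2M2+M3)/6=-277/231
seg 3: a=-1, c=M3/2=1138/693, d=(M4−M3)/(6·2)=-320/693, b=Δ3−h3·(2M3+M4)/6=130/231
seg 4: a=3, c=M4/2=-782/693, d=(M5−M4)/(6·3)=782/6237, b=Δ4−h4·(2M4+M5)/6=1102/693
t_q=23/2 → seg 4, τ=3/2; S=3+1102/693·τ+-782/693·τ²+782/6237·τ³=1007/308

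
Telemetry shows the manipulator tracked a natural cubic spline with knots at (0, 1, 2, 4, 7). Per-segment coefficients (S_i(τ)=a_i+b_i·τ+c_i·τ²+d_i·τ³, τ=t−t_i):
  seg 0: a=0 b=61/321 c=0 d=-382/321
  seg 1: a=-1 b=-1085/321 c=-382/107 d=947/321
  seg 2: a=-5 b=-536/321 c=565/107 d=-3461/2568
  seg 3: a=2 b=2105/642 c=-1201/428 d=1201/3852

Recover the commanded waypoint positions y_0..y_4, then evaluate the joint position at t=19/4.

y_0=0 y_1=-1 y_2=-5 y_3=2 y_4=-5
S(19/4) = 82511/27392

y_0 = S_0(0) = a_0 = 0
y_1 = S_1(0) = a_1 = -1
y_2 = S_2(0) = a_2 = -5
y_3 = S_3(0) = a_3 = 2
y_4 = S_3(3) = -5
t_q=19/4 is in segment 3 (τ=3/4); S_3(τ)=82511/27392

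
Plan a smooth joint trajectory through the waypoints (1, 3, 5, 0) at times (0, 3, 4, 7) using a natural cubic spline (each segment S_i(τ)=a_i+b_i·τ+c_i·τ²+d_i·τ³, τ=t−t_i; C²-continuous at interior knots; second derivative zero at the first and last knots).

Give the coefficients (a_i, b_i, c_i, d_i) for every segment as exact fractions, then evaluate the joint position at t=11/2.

  seg 0: a=1 b=-1/63 c=0 d=43/567
  seg 1: a=3 b=128/63 c=43/63 d=-5/7
  seg 2: a=5 b=79/63 c=-92/63 d=92/567
S(11/2) = 29/7

Δ: Δ0=2/3, Δ1=2, Δ2=-5/3
row 1: diag=8, rhs=8; c'=1/8, d'=1
row 2: denom=8−1·1/8=63/8; d'=(-22−1·1)/(63/8)=-184/63
back: M2=-184/63
back: M1=1−1/8·-184/63=86/63
M: M0=0, M1=86/63, M2=-184/63, M3=0
seg 0: a=1, c=M0/2=0, d=(M1−M0)/(6·3)=43/567, b=Δ0−h0·(2M0+M1)/6=-1/63
seg 1: a=3, c=M1/2=43/63, d=(M2−M1)/(6·1)=-5/7, b=Δ1−h1·(2M1+M2)/6=128/63
seg 2: a=5, c=M2/2=-92/63, d=(M3−M2)/(6·3)=92/567, b=Δ2−h2·(2M2+M3)/6=79/63
t_q=11/2 → seg 2, τ=3/2; S=5+79/63·τ+-92/63·τ²+92/567·τ³=29/7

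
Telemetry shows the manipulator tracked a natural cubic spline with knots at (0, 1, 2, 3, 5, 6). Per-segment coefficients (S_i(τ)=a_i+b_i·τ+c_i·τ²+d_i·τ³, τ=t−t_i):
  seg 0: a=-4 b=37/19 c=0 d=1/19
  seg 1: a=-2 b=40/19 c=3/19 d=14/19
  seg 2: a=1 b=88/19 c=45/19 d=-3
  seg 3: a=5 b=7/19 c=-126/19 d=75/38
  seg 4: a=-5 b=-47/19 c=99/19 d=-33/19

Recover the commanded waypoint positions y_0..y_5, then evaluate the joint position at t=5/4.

y_0=-4 y_1=-2 y_2=1 y_3=5 y_4=-5 y_5=-4
S(5/4) = -883/608

y_0 = S_0(0) = a_0 = -4
y_1 = S_1(0) = a_1 = -2
y_2 = S_2(0) = a_2 = 1
y_3 = S_3(0) = a_3 = 5
y_4 = S_4(0) = a_4 = -5
y_5 = S_4(1) = -4
t_q=5/4 is in segment 1 (τ=1/4); S_1(τ)=-883/608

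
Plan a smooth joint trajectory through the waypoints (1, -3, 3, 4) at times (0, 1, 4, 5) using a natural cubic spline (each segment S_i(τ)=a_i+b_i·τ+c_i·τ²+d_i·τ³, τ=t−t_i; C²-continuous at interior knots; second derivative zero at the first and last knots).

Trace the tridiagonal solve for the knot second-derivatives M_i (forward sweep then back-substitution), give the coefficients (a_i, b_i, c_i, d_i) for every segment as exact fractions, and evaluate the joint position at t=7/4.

Δ: Δ0=-4, Δ1=2, Δ2=1
row 1: diag=8, rhs=36; c'=3/8, d'=9/2
row 2: denom=8−3·3/8=55/8; d'=(-6−3·9/2)/(55/8)=-156/55
back: M2=-156/55
back: M1=9/2−3/8·-156/55=306/55
M: M0=0, M1=306/55, M2=-156/55, M3=0
seg 0: a=1, c=M0/2=0, d=(M1−M0)/(6·1)=51/55, b=Δ0−h0·(2M0+M1)/6=-271/55
seg 1: a=-3, c=M1/2=153/55, d=(M2−M1)/(6·3)=-7/15, b=Δ1−h1·(2M1+M2)/6=-118/55
seg 2: a=3, c=M2/2=-78/55, d=(M3−M2)/(6·1)=26/55, b=Δ2−h2·(2M2+M3)/6=107/55
t_q=7/4 → seg 1, τ=3/4; S=-3+-118/55·τ+153/55·τ²+-7/15·τ³=-11409/3520

  seg 0: a=1 b=-271/55 c=0 d=51/55
  seg 1: a=-3 b=-118/55 c=153/55 d=-7/15
  seg 2: a=3 b=107/55 c=-78/55 d=26/55
S(7/4) = -11409/3520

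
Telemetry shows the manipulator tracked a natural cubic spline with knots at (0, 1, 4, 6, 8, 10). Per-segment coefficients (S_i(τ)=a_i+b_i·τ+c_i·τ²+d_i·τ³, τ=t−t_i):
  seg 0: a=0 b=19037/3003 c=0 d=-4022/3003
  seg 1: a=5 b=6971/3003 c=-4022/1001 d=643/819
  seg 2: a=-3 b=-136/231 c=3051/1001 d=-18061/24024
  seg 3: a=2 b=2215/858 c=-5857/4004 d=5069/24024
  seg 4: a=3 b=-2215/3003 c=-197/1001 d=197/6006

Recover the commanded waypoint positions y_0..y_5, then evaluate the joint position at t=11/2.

y_0=0 y_1=5 y_2=-3 y_3=2 y_4=3 y_5=1
S(11/2) = 28027/64064

y_0 = S_0(0) = a_0 = 0
y_1 = S_1(0) = a_1 = 5
y_2 = S_2(0) = a_2 = -3
y_3 = S_3(0) = a_3 = 2
y_4 = S_4(0) = a_4 = 3
y_5 = S_4(2) = 1
t_q=11/2 is in segment 2 (τ=3/2); S_2(τ)=28027/64064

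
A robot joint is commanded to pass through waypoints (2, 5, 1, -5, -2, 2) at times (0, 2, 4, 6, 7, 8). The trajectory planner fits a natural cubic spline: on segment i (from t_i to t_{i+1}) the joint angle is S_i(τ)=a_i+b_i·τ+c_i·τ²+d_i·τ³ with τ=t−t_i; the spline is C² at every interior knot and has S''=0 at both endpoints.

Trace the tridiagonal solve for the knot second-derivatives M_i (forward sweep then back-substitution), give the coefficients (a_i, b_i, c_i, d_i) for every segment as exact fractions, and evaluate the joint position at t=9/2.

Δ: Δ0=3/2, Δ1=-2, Δ2=-3, Δ3=3, Δ4=4
row 1: diag=8, rhs=-21; c'=1/4, d'=-21/8
row 2: denom=8−2·1/4=15/2; d'=(-6−2·-21/8)/(15/2)=-1/10
row 3: denom=6−2·4/15=82/15; d'=(36−2·-1/10)/(82/15)=543/82
row 4: denom=4−1·15/82=313/82; d'=(6−1·543/82)/(313/82)=-51/313
back: M4=-51/313
back: M3=543/82−15/82·-51/313=2082/313
back: M2=-1/10−4/15·2082/313=-1173/626
back: M1=-21/8−1/4·-1173/626=-675/313
M: M0=0, M1=-675/313, M2=-1173/626, M3=2082/313, M4=-51/313, M5=0
seg 0: a=2, c=M0/2=0, d=(M1−M0)/(6·2)=-225/1252, b=Δ0−h0·(2M0+M1)/6=1389/626
seg 1: a=5, c=M1/2=-675/626, d=(M2−M1)/(6·2)=59/2504, b=Δ1−h1·(2M1+M2)/6=39/626
seg 2: a=1, c=M2/2=-1173/1252, d=(M3−M2)/(6·2)=1779/2504, b=Δ2−h2·(2M2+M3)/6=-1242/313
seg 3: a=-5, c=M3/2=1041/313, d=(M4−M3)/(6·1)=-711/626, b=Δ3−h3·(2M3+M4)/6=507/626
seg 4: a=-2, c=M4/2=-51/626, d=(M5−M4)/(6·1)=17/626, b=Δ4−h4·(2M4+M5)/6=1269/313
t_q=9/2 → seg 2, τ=1/2; S=1+-1242/313·τ+-1173/1252·τ²+1779/2504·τ³=-22625/20032

  seg 0: a=2 b=1389/626 c=0 d=-225/1252
  seg 1: a=5 b=39/626 c=-675/626 d=59/2504
  seg 2: a=1 b=-1242/313 c=-1173/1252 d=1779/2504
  seg 3: a=-5 b=507/626 c=1041/313 d=-711/626
  seg 4: a=-2 b=1269/313 c=-51/626 d=17/626
S(9/2) = -22625/20032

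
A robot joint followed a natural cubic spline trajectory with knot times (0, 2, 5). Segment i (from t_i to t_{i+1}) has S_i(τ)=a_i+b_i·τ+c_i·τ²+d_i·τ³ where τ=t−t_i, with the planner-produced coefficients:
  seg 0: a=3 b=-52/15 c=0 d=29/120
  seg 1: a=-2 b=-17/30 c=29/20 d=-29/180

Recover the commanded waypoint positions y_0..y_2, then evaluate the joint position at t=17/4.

y_0 = S_0(0) = a_0 = 3
y_1 = S_1(0) = a_1 = -2
y_2 = S_1(3) = 5
t_q=17/4 is in segment 1 (τ=9/4); S_1(τ)=571/256

y_0=3 y_1=-2 y_2=5
S(17/4) = 571/256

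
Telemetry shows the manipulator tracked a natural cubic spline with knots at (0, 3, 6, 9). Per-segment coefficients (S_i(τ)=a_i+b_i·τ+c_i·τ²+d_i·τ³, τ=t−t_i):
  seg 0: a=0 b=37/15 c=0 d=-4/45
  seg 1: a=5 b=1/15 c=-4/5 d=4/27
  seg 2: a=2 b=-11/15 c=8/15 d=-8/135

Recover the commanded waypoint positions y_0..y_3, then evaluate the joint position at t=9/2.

y_0 = S_0(0) = a_0 = 0
y_1 = S_1(0) = a_1 = 5
y_2 = S_2(0) = a_2 = 2
y_3 = S_2(3) = 3
t_q=9/2 is in segment 1 (τ=3/2); S_1(τ)=19/5

y_0=0 y_1=5 y_2=2 y_3=3
S(9/2) = 19/5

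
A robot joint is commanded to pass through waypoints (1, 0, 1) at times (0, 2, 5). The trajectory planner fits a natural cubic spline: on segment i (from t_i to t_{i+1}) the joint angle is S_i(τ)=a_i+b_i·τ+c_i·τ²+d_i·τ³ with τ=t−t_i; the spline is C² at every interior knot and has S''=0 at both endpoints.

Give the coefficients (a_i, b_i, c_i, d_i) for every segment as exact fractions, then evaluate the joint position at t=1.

  seg 0: a=1 b=-2/3 c=0 d=1/24
  seg 1: a=0 b=-1/6 c=1/4 d=-1/36
S(1) = 3/8

Δ: Δ0=-1/2, Δ1=1/3
row 1: diag=10, rhs=5; c'=3/10, d'=1/2
back: M1=1/2
M: M0=0, M1=1/2, M2=0
seg 0: a=1, c=M0/2=0, d=(M1−M0)/(6·2)=1/24, b=Δ0−h0·(2M0+M1)/6=-2/3
seg 1: a=0, c=M1/2=1/4, d=(M2−M1)/(6·3)=-1/36, b=Δ1−h1·(2M1+M2)/6=-1/6
t_q=1 → seg 0, τ=1; S=1+-2/3·τ+0·τ²+1/24·τ³=3/8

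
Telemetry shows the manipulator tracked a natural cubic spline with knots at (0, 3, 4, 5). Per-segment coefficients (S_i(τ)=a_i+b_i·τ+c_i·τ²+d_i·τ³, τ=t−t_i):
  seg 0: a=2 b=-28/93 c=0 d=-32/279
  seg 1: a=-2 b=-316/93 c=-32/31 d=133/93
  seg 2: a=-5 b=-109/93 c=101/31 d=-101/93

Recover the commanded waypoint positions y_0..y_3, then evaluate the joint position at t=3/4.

y_0 = S_0(0) = a_0 = 2
y_1 = S_1(0) = a_1 = -2
y_2 = S_2(0) = a_2 = -5
y_3 = S_2(1) = -4
t_q=3/4 is in segment 0 (τ=3/4); S_0(τ)=107/62

y_0=2 y_1=-2 y_2=-5 y_3=-4
S(3/4) = 107/62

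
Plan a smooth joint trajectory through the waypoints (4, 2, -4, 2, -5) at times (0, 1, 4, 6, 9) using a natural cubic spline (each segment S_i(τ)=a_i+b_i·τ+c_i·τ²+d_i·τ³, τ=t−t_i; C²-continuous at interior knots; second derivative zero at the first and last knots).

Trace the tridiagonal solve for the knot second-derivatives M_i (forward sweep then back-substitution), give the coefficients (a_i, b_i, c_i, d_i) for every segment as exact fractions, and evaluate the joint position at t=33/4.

  seg 0: a=4 b=-587/339 c=0 d=-91/339
  seg 1: a=2 b=-860/339 c=-91/113 d=1001/3051
  seg 2: a=-4 b=505/339 c=728/339 d=-236/339
  seg 3: a=2 b=195/113 c=-688/339 d=688/3051
S(33/4) = -206/113

Δ: Δ0=-2, Δ1=-2, Δ2=3, Δ3=-7/3
row 1: diag=8, rhs=0; c'=3/8, d'=0
row 2: denom=10−3·3/8=71/8; d'=(30−3·0)/(71/8)=240/71
row 3: denom=10−2·16/71=678/71; d'=(-32−2·240/71)/(678/71)=-1376/339
back: M3=-1376/339
back: M2=240/71−16/71·-1376/339=1456/339
back: M1=0−3/8·1456/339=-182/113
M: M0=0, M1=-182/113, M2=1456/339, M3=-1376/339, M4=0
seg 0: a=4, c=M0/2=0, d=(M1−M0)/(6·1)=-91/339, b=Δ0−h0·(2M0+M1)/6=-587/339
seg 1: a=2, c=M1/2=-91/113, d=(M2−M1)/(6·3)=1001/3051, b=Δ1−h1·(2M1+M2)/6=-860/339
seg 2: a=-4, c=M2/2=728/339, d=(M3−M2)/(6·2)=-236/339, b=Δ2−h2·(2M2+M3)/6=505/339
seg 3: a=2, c=M3/2=-688/339, d=(M4−M3)/(6·3)=688/3051, b=Δ3−h3·(2M3+M4)/6=195/113
t_q=33/4 → seg 3, τ=9/4; S=2+195/113·τ+-688/339·τ²+688/3051·τ³=-206/113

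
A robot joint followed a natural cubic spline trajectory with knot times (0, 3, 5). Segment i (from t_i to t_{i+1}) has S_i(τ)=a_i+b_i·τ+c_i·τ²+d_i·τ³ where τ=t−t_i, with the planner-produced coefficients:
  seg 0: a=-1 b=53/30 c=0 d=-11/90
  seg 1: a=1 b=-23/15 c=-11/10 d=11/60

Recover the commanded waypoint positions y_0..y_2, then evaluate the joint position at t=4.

y_0 = S_0(0) = a_0 = -1
y_1 = S_1(0) = a_1 = 1
y_2 = S_1(2) = -5
t_q=4 is in segment 1 (τ=1); S_1(τ)=-29/20

y_0=-1 y_1=1 y_2=-5
S(4) = -29/20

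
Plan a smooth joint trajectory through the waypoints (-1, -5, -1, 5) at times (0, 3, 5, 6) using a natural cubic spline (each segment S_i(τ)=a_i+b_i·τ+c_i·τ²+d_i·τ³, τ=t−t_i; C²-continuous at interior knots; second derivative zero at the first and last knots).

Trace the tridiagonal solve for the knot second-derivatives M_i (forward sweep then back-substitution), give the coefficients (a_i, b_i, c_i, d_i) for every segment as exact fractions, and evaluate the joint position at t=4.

Δ: Δ0=-4/3, Δ1=2, Δ2=6
row 1: diag=10, rhs=20; c'=1/5, d'=2
row 2: denom=6−2·1/5=28/5; d'=(24−2·2)/(28/5)=25/7
back: M2=25/7
back: M1=2−1/5·25/7=9/7
M: M0=0, M1=9/7, M2=25/7, M3=0
seg 0: a=-1, c=M0/2=0, d=(M1−M0)/(6·3)=1/14, b=Δ0−h0·(2M0+M1)/6=-83/42
seg 1: a=-5, c=M1/2=9/14, d=(M2−M1)/(6·2)=4/21, b=Δ1−h1·(2M1+M2)/6=-1/21
seg 2: a=-1, c=M2/2=25/14, d=(M3−M2)/(6·1)=-25/42, b=Δ2−h2·(2M2+M3)/6=101/21
t_q=4 → seg 1, τ=1; S=-5+-1/21·τ+9/14·τ²+4/21·τ³=-59/14

  seg 0: a=-1 b=-83/42 c=0 d=1/14
  seg 1: a=-5 b=-1/21 c=9/14 d=4/21
  seg 2: a=-1 b=101/21 c=25/14 d=-25/42
S(4) = -59/14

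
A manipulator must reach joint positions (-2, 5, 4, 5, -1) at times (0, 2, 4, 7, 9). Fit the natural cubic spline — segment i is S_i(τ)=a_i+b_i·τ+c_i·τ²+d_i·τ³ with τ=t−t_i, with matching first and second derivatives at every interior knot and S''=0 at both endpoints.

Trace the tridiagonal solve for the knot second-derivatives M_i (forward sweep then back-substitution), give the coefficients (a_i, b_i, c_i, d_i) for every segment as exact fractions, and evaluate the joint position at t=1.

  seg 0: a=-2 b=2407/516 c=0 d=-601/2064
  seg 1: a=5 b=151/129 c=-601/344 d=941/2064
  seg 2: a=4 b=-179/516 c=85/86 d=-131/516
  seg 3: a=5 b=-164/129 c=-223/172 d=223/1032
S(1) = 1633/688

Δ: Δ0=7/2, Δ1=-1/2, Δ2=1/3, Δ3=-3
row 1: diag=8, rhs=-24; c'=1/4, d'=-3
row 2: denom=10−2·1/4=19/2; d'=(5−2·-3)/(19/2)=22/19
row 3: denom=10−3·6/19=172/19; d'=(-20−3·22/19)/(172/19)=-223/86
back: M3=-223/86
back: M2=22/19−6/19·-223/86=85/43
back: M1=-3−1/4·85/43=-601/172
M: M0=0, M1=-601/172, M2=85/43, M3=-223/86, M4=0
seg 0: a=-2, c=M0/2=0, d=(M1−M0)/(6·2)=-601/2064, b=Δ0−h0·(2M0+M1)/6=2407/516
seg 1: a=5, c=M1/2=-601/344, d=(M2−M1)/(6·2)=941/2064, b=Δ1−h1·(2M1+M2)/6=151/129
seg 2: a=4, c=M2/2=85/86, d=(M3−M2)/(6·3)=-131/516, b=Δ2−h2·(2M2+M3)/6=-179/516
seg 3: a=5, c=M3/2=-223/172, d=(M4−M3)/(6·2)=223/1032, b=Δ3−h3·(2M3+M4)/6=-164/129
t_q=1 → seg 0, τ=1; S=-2+2407/516·τ+0·τ²+-601/2064·τ³=1633/688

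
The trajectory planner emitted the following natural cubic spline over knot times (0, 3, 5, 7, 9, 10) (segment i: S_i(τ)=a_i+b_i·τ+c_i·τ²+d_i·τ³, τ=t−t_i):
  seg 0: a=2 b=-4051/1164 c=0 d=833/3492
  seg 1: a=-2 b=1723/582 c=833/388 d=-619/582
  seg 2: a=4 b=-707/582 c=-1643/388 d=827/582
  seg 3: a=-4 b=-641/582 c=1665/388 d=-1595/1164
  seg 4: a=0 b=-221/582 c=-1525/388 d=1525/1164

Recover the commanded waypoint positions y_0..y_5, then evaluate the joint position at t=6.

y_0 = S_0(0) = a_0 = 2
y_1 = S_1(0) = a_1 = -2
y_2 = S_2(0) = a_2 = 4
y_3 = S_3(0) = a_3 = -4
y_4 = S_4(0) = a_4 = 0
y_5 = S_4(1) = -3
t_q=6 is in segment 2 (τ=1); S_2(τ)=-11/388

y_0=2 y_1=-2 y_2=4 y_3=-4 y_4=0 y_5=-3
S(6) = -11/388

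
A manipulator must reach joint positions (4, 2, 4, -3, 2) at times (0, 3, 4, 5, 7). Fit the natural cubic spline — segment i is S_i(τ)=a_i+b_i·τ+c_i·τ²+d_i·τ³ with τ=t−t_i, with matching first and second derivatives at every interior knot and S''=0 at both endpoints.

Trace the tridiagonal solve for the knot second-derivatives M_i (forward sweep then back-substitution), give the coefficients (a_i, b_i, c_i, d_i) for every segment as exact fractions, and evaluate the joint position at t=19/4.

  seg 0: a=4 b=-2959/1068 c=0 d=749/3204
  seg 1: a=2 b=1891/534 c=749/356 d=-3893/1068
  seg 2: a=4 b=-3403/1068 c=-786/89 d=5359/1068
  seg 3: a=-3 b=-3095/534 c=2215/356 d=-2215/2136
S(19/4) = -28265/22784

Δ: Δ0=-2/3, Δ1=2, Δ2=-7, Δ3=5/2
row 1: diag=8, rhs=16; c'=1/8, d'=2
row 2: denom=4−1·1/8=31/8; d'=(-54−1·2)/(31/8)=-448/31
row 3: denom=6−1·8/31=178/31; d'=(57−1·-448/31)/(178/31)=2215/178
back: M3=2215/178
back: M2=-448/31−8/31·2215/178=-1572/89
back: M1=2−1/8·-1572/89=749/178
M: M0=0, M1=749/178, M2=-1572/89, M3=2215/178, M4=0
seg 0: a=4, c=M0/2=0, d=(M1−M0)/(6·3)=749/3204, b=Δ0−h0·(2M0+M1)/6=-2959/1068
seg 1: a=2, c=M1/2=749/356, d=(M2−M1)/(6·1)=-3893/1068, b=Δ1−h1·(2M1+M2)/6=1891/534
seg 2: a=4, c=M2/2=-786/89, d=(M3−M2)/(6·1)=5359/1068, b=Δ2−h2·(2M2+M3)/6=-3403/1068
seg 3: a=-3, c=M3/2=2215/356, d=(M4−M3)/(6·2)=-2215/2136, b=Δ3−h3·(2M3+M4)/6=-3095/534
t_q=19/4 → seg 2, τ=3/4; S=4+-3403/1068·τ+-786/89·τ²+5359/1068·τ³=-28265/22784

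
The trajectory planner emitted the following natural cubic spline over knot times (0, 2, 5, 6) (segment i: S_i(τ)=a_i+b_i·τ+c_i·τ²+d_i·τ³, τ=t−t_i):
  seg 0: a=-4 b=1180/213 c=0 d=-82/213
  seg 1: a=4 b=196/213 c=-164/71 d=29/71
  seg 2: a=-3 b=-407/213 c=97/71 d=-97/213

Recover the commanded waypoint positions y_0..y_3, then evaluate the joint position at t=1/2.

y_0=-4 y_1=4 y_2=-3 y_3=-4
S(1/2) = -363/284

y_0 = S_0(0) = a_0 = -4
y_1 = S_1(0) = a_1 = 4
y_2 = S_2(0) = a_2 = -3
y_3 = S_2(1) = -4
t_q=1/2 is in segment 0 (τ=1/2); S_0(τ)=-363/284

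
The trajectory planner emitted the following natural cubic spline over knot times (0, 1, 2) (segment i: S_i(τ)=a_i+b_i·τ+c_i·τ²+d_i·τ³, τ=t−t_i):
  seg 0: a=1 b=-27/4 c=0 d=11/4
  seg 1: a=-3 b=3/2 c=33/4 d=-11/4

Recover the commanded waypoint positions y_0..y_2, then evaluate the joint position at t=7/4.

y_0 = S_0(0) = a_0 = 1
y_1 = S_1(0) = a_1 = -3
y_2 = S_1(1) = 4
t_q=7/4 is in segment 1 (τ=3/4); S_1(τ)=411/256

y_0=1 y_1=-3 y_2=4
S(7/4) = 411/256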